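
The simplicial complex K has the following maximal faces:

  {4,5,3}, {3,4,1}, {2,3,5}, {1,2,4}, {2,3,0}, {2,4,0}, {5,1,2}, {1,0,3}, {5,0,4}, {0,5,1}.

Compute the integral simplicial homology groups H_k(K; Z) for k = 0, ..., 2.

H_0 ≅ Z,  H_1 ≅ Z/2,  H_2 = 0.

K has 6 vertices, 15 edges, 10 triangles.
rank ∂_0 = 0, rank ∂_1 = 5 ⇒ b_0 = 6 − 0 − 5 = 1; all invariant factors of ∂_1 are 1 so no torsion. So H_0 = Z.
rank ∂_1 = 5, rank ∂_2 = 10 ⇒ b_1 = 15 − 5 − 10 = 0; ∂_2 has invariant factor(s) [2] giving torsion. So H_1 = Z/2.
rank ∂_2 = 10, rank ∂_3 = 0 ⇒ b_2 = 10 − 10 − 0 = 0. So H_2 = 0.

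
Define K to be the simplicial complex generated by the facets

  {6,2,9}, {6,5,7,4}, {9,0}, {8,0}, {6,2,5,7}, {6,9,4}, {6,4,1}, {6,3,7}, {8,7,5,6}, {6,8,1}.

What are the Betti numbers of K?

Order the vertices as 0 < 1 < 2 < 3 < 4 < 5 < 6 < 7 < 8 < 9. Listing each simplex with vertices in this order, K has dimension 3 with simplices:

  0-simplices (10): [0], [1], [2], [3], [4], [5], [6], [7], [8], [9]
  1-simplices (22): [0,8], [0,9], [1,4], [1,6], [1,8], [2,5], [2,6], [2,7], [2,9], [3,6], [3,7], [4,5], [4,6], [4,7], [4,9], [5,6], [5,7], [5,8], [6,7], [6,8], [6,9], [7,8]
  2-simplices (15): [1,4,6], [1,6,8], [2,5,6], [2,5,7], [2,6,7], [2,6,9], [3,6,7], [4,5,6], [4,5,7], [4,6,7], [4,6,9], [5,6,7], [5,6,8], [5,7,8], [6,7,8]
  3-simplices (3): [2,5,6,7], [4,5,6,7], [5,6,7,8]

so the chain groups are C_0 ≅ Z^10, C_1 ≅ Z^22, C_2 ≅ Z^15, C_3 ≅ Z^3.

∂_1: C_1 → C_0 maps an edge to its endpoints' difference, ∂[p,q] = q − p. For instance
  ∂[4,7] = [7] − [4].
The resulting 10×22 matrix has rank 9, and its Smith normal form has invariant factors (1,1,1,1,1,1,1,1,1).

∂_2: C_2 → C_1 sends each 2-simplex [p,q,r] to [q,r] − [p,r] + [p,q]. For instance
  ∂[4,6,9] = [6,9] − [4,9] + [4,6],
  ∂[4,5,6] = [5,6] − [4,6] + [4,5].
The 22×15 boundary matrix has rank 12 and Smith normal form diag(1,1,1,1,1,1,1,1,1,1,1,1).

The boundary map ∂_3: C_3 → C_2 sends each 3-simplex σ to the alternating sum Σ_i (−1)^i (σ with its i-th vertex removed). For instance
  ∂[5,6,7,8] = [6,7,8] − [5,7,8] + [5,6,8] − [5,6,7],
  ∂[4,5,6,7] = [5,6,7] − [4,6,7] + [4,5,7] − [4,5,6].
As a 15×3 matrix over Z this has rank 3, with invariant factors (1,1,1).

Computing H_k = (kernel of ∂_k) / (image of ∂_{k+1}):

  H_0: rank C_0 − rank ∂_1 = 10 − 9 = 1, and the invariant factors of ∂_1 are all 1, so H_0 = Z.
  H_1: rank ker ∂_1 − rank ∂_2 = (22 − 9) − 12 = 1, and the invariant factors of ∂_2 are all 1, so H_1 = Z.
  H_2: rank ker ∂_2 − rank ∂_3 = (15 − 12) − 3 = 0, and the invariant factors of ∂_3 are all 1, so H_2 = 0.
  H_3: rank ker ∂_3 − rank ∂_4 = (3 − 3) − 0 = 0, and there is no ∂_4, so H_3 = 0.

Hence the Betti numbers are b_0 = 1, b_1 = 1, b_2 = 0, b_3 = 0.

b_0 = 1, b_1 = 1, b_2 = 0, b_3 = 0.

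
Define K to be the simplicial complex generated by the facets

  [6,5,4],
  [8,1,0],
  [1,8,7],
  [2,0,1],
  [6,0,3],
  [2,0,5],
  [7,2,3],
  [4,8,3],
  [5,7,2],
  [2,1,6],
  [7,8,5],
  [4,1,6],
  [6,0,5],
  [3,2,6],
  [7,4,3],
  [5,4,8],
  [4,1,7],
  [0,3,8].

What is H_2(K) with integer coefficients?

H_2 ≅ 0.

We work with the vertex ordering 0 < 1 < 2 < 3 < 4 < 5 < 6 < 7 < 8. The simplices of K, each written with vertices in increasing order, are:

  0-simplices (9): [0], [1], [2], [3], [4], [5], [6], [7], [8]
  1-simplices (27): (27 of them)
  2-simplices (18): [0,1,2], [0,1,8], [0,2,5], [0,3,6], [0,3,8], [0,5,6], [1,2,6], [1,4,6], [1,4,7], [1,7,8], [2,3,6], [2,3,7], [2,5,7], [3,4,7], [3,4,8], [4,5,6], [4,5,8], [5,7,8]

giving chain groups C_0 ≅ Z^9, C_1 ≅ Z^27, C_2 ≅ Z^18.

∂_1: C_1 → C_0 maps an edge to its endpoints' difference, ∂[p,q] = q − p.
This gives a 9×27 integer matrix of rank 8; reducing to Smith normal form yields diagonal entries (1,1,1,1,1,1,1,1).

The boundary map ∂_2: C_2 → C_1 sends each 2-simplex [p,q,r] to [q,r] − [p,r] + [p,q]. For instance
  ∂[0,1,8] = [1,8] − [0,8] + [0,1],
  ∂[0,5,6] = [5,6] − [0,6] + [0,5].
The resulting 27×18 matrix has rank 18, and its Smith normal form has invariant factors (1,1,1,1,1,1,1,1,1,1,1,1,1,1,1,1,1,2).

Now H_k = ker ∂_k / im ∂_{k+1}, so:

  H_2: rank ker ∂_2 − rank ∂_3 = (18 − 18) − 0 = 0, and there is no ∂_3, so H_2 ≅ 0.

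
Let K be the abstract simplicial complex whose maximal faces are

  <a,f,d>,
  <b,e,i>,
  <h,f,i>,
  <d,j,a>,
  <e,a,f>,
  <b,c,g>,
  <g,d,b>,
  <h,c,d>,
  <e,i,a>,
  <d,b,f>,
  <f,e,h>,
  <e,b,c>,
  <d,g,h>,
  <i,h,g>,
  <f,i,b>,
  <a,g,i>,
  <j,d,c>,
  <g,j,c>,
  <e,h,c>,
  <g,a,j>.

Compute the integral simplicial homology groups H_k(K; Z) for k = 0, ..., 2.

Fix the vertex order a < b < c < d < e < f < g < h < i < j and write every simplex with vertices in increasing order. Then dim K = 2 and the simplices of K are:

  0-simplices (10): a, b, c, d, e, f, g, h, i, j
  1-simplices (30): ad, ae, af, ag, ai, aj, bc, bd, be, bf, bg, bi, cd, ce, cg, ch, cj, df, dg, dh, dj, ef, eh, ei, fh, fi, gh, gi, gj, hi
  2-simplices (20): adf, adj, aef, aei, agi, agj, bce, bcg, bdf, bdg, bei, bfi, cdh, cdj, ceh, cgj, dgh, efh, fhi, ghi

so the chain groups are C_0 ≅ Z^10, C_1 ≅ Z^30, C_2 ≅ Z^20.

The boundary map ∂_1: C_1 → C_0 maps an edge to its endpoints' difference, ∂[p,q] = q − p.
The 10×30 boundary matrix has rank 9 and Smith normal form diag(1,1,1,1,1,1,1,1,1).

Boundary ∂_2: C_2 → C_1 maps a triangle to the signed sum of its edges. For instance
  ∂bfi = fi − bi + bf,
  ∂bce = ce − be + bc.
The resulting 30×20 matrix has rank 20, and its Smith normal form has invariant factors (1,1,1,1,1,1,1,1,1,1,1,1,1,1,1,1,1,1,1,2).

Now H_k = ker ∂_k / im ∂_{k+1}, so:

  H_0: rank C_0 − rank ∂_1 = 10 − 9 = 1, and the invariant factors of ∂_1 are all 1, so H_0 ≅ Z.
  H_1: rank ker ∂_1 − rank ∂_2 = (30 − 9) − 20 = 1, and ∂_2 has invariant factor 2 > 1, so H_1 ≅ Z ⊕ Z_2.
  H_2: rank ker ∂_2 − rank ∂_3 = (20 − 20) − 0 = 0, and there is no ∂_3, so H_2 ≅ 0.

H_0 = Z,  H_1 = Z ⊕ Z_2,  H_2 = 0.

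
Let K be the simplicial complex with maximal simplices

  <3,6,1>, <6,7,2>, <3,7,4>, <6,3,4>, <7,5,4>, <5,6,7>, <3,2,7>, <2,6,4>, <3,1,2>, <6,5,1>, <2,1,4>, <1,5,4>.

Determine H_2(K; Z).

H_2 ≅ 0.

Take the total order 1 < 2 < 3 < 4 < 5 < 6 < 7 on the vertex set. Then K (dimension 2) consists of the simplices:

  0-simplices (7): [1], [2], [3], [4], [5], [6], [7]
  1-simplices (18): [1,2], [1,3], [1,4], [1,5], [1,6], [2,3], [2,4], [2,6], [2,7], [3,4], [3,6], [3,7], [4,5], [4,6], [4,7], [5,6], [5,7], [6,7]
  2-simplices (12): [1,2,3], [1,2,4], [1,3,6], [1,4,5], [1,5,6], [2,3,7], [2,4,6], [2,6,7], [3,4,6], [3,4,7], [4,5,7], [5,6,7]

Hence C_0 ≅ Z^7, C_1 ≅ Z^18, C_2 ≅ Z^12.

∂_1: C_1 → C_0 is given by ∂[p,q] = [q] − [p]. For instance
  ∂[5,6] = [6] − [5].
This gives a 7×18 integer matrix of rank 6; reducing to Smith normal form yields diagonal entries (1,1,1,1,1,1).

Boundary ∂_2: C_2 → C_1 acts by ∂[p,q,r] = [q,r] − [p,r] + [p,q]. For instance
  ∂[2,4,6] = [4,6] − [2,6] + [2,4],
  ∂[3,4,7] = [4,7] − [3,7] + [3,4].
The resulting 18×12 matrix has rank 12, and its Smith normal form has invariant factors (1,1,1,1,1,1,1,1,1,1,1,2).

Now H_k = ker ∂_k / im ∂_{k+1}, so:

  H_2: rank ker ∂_2 − rank ∂_3 = (12 − 12) − 0 = 0, and there is no ∂_3, so H_2 = 0.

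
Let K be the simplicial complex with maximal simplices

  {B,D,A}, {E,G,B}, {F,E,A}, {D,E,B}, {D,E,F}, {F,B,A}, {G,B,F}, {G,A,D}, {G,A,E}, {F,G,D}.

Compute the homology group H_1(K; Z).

H_1 ≅ Z/2Z.

Take the total order A < B < D < E < F < G on the vertex set. Then K (dimension 2) consists of the simplices:

  0-simplices (6): A, B, D, E, F, G
  1-simplices (15): AB, AD, AE, AF, AG, BD, BE, BF, BG, DE, DF, DG, EF, EG, FG
  2-simplices (10): ABD, ABF, ADG, AEF, AEG, BDE, BEG, BFG, DEF, DFG

so the chain groups are C_0 ≅ Z^6, C_1 ≅ Z^15, C_2 ≅ Z^10.

Boundary ∂_1: C_1 → C_0 sends each edge [p,q] (with p < q) to q − p. For instance
  ∂BF = F − B.
The 6×15 boundary matrix has rank 5 and Smith normal form diag(1,1,1,1,1).

The boundary map ∂_2: C_2 → C_1 maps a triangle to the signed sum of its edges. For instance
  ∂ABD = BD − AD + AB,
  ∂BEG = EG − BG + BE.
The 15×10 boundary matrix has rank 10 and Smith normal form diag(1,1,1,1,1,1,1,1,1,2).

From H_k ≅ ker(∂_k) / im(∂_{k+1}) we obtain:

  H_1: rank ker ∂_1 − rank ∂_2 = (15 − 5) − 10 = 0, and ∂_2 has invariant factor 2 > 1, so H_1 = Z/2Z.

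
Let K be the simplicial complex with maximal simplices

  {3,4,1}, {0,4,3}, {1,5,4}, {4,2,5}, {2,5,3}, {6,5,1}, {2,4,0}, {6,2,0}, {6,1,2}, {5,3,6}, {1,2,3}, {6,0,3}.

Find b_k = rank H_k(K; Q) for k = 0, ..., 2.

b_0 = 1, b_1 = 0, b_2 = 0.

Fix the vertex order 0 < 1 < 2 < 3 < 4 < 5 < 6 and write every simplex with vertices in increasing order. Then dim K = 2 and the simplices of K are:

  0-simplices (7): [0], [1], [2], [3], [4], [5], [6]
  1-simplices (18): [0,2], [0,3], [0,4], [0,6], [1,2], [1,3], [1,4], [1,5], [1,6], [2,3], [2,4], [2,5], [2,6], [3,4], [3,5], [3,6], [4,5], [5,6]
  2-simplices (12): [0,2,4], [0,2,6], [0,3,4], [0,3,6], [1,2,3], [1,2,6], [1,3,4], [1,4,5], [1,5,6], [2,3,5], [2,4,5], [3,5,6]

Hence C_0 ≅ Z^7, C_1 ≅ Z^18, C_2 ≅ Z^12.

Boundary ∂_1: C_1 → C_0 sends each edge [p,q] (with p < q) to q − p. For instance
  ∂[0,6] = [6] − [0].
This gives a 7×18 integer matrix of rank 6; reducing to Smith normal form yields diagonal entries (1,1,1,1,1,1).

The boundary map ∂_2: C_2 → C_1 maps a triangle to the signed sum of its edges. For instance
  ∂[0,3,6] = [3,6] − [0,6] + [0,3],
  ∂[2,3,5] = [3,5] − [2,5] + [2,3].
This gives a 18×12 integer matrix of rank 12; reducing to Smith normal form yields diagonal entries (1,1,1,1,1,1,1,1,1,1,1,2).

Now H_k = ker ∂_k / im ∂_{k+1}, so:

  H_0: rank C_0 − rank ∂_1 = 7 − 6 = 1, and the invariant factors of ∂_1 are all 1, so H_0 = Z.
  H_1: rank ker ∂_1 − rank ∂_2 = (18 − 6) − 12 = 0, and ∂_2 has invariant factor 2 > 1, so H_1 = Z_2.
  H_2: rank ker ∂_2 − rank ∂_3 = (12 − 12) − 0 = 0, and there is no ∂_3, so H_2 = 0.

Hence the Betti numbers are b_0 = 1, b_1 = 0, b_2 = 0.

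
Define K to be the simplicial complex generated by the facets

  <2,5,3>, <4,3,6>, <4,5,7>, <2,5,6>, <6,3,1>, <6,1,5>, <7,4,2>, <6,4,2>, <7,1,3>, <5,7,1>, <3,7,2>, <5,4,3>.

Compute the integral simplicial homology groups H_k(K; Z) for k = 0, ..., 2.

Order the vertices as 1 < 2 < 3 < 4 < 5 < 6 < 7. Listing each simplex with vertices in this order, K has dimension 2 with simplices:

  0-simplices (7): [1], [2], [3], [4], [5], [6], [7]
  1-simplices (18): [1,3], [1,5], [1,6], [1,7], [2,3], [2,4], [2,5], [2,6], [2,7], [3,4], [3,5], [3,6], [3,7], [4,5], [4,6], [4,7], [5,6], [5,7]
  2-simplices (12): [1,3,6], [1,3,7], [1,5,6], [1,5,7], [2,3,5], [2,3,7], [2,4,6], [2,4,7], [2,5,6], [3,4,5], [3,4,6], [4,5,7]

giving chain groups C_0 ≅ Z^7, C_1 ≅ Z^18, C_2 ≅ Z^12.

The boundary map ∂_1: C_1 → C_0 is given by ∂[p,q] = [q] − [p]. For instance
  ∂[1,5] = [5] − [1].
The resulting 7×18 matrix has rank 6, and its Smith normal form has invariant factors (1,1,1,1,1,1).

Boundary ∂_2: C_2 → C_1 acts by ∂[p,q,r] = [q,r] − [p,r] + [p,q]. For instance
  ∂[1,5,7] = [5,7] − [1,7] + [1,5],
  ∂[3,4,5] = [4,5] − [3,5] + [3,4].
The resulting 18×12 matrix has rank 12, and its Smith normal form has invariant factors (1,1,1,1,1,1,1,1,1,1,1,2).

Now H_k = ker ∂_k / im ∂_{k+1}, so:

  H_0: rank C_0 − rank ∂_1 = 7 − 6 = 1, and the invariant factors of ∂_1 are all 1, so H_0 ≅ Z.
  H_1: rank ker ∂_1 − rank ∂_2 = (18 − 6) − 12 = 0, and ∂_2 has invariant factor 2 > 1, so H_1 ≅ Z/2.
  H_2: rank ker ∂_2 − rank ∂_3 = (12 − 12) − 0 = 0, and there is no ∂_3, so H_2 ≅ 0.

As a check, the Euler characteristic is 7 − 18 + 12 = 1, which agrees with 1 − 0 + 0 = 1.

H_0 = Z,  H_1 = Z/2,  H_2 = 0.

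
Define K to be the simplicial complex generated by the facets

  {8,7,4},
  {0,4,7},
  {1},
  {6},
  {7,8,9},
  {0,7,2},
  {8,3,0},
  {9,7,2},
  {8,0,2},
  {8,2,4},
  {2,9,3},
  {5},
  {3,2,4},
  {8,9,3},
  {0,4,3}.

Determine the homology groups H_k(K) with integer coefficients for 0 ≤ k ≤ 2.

H_0 = Z^4,  H_1 = Z/2,  H_2 = 0.

We work with the vertex ordering 0 < 1 < 2 < 3 < 4 < 5 < 6 < 7 < 8 < 9. The simplices of K, each written with vertices in increasing order, are:

  0-simplices (10): [0], [1], [2], [3], [4], [5], [6], [7], [8], [9]
  1-simplices (18): [0,2], [0,3], [0,4], [0,7], [0,8], [2,3], [2,4], [2,7], [2,8], [2,9], [3,4], [3,8], [3,9], [4,7], [4,8], [7,8], [7,9], [8,9]
  2-simplices (12): [0,2,7], [0,2,8], [0,3,4], [0,3,8], [0,4,7], [2,3,4], [2,3,9], [2,4,8], [2,7,9], [3,8,9], [4,7,8], [7,8,9]

giving chain groups C_0 ≅ Z^10, C_1 ≅ Z^18, C_2 ≅ Z^12.

∂_1: C_1 → C_0 maps an edge to its endpoints' difference, ∂[p,q] = q − p.
As a 10×18 matrix over Z this has rank 6, with invariant factors (1,1,1,1,1,1).

∂_2: C_2 → C_1 sends each 2-simplex [p,q,r] to [q,r] − [p,r] + [p,q]. For instance
  ∂[2,3,9] = [3,9] − [2,9] + [2,3],
  ∂[2,3,4] = [3,4] − [2,4] + [2,3].
The 18×12 boundary matrix has rank 12 and Smith normal form diag(1,1,1,1,1,1,1,1,1,1,1,2).

Now H_k = ker ∂_k / im ∂_{k+1}, so:

  H_0: rank C_0 − rank ∂_1 = 10 − 6 = 4, and the invariant factors of ∂_1 are all 1, so H_0 = Z^4.
  H_1: rank ker ∂_1 − rank ∂_2 = (18 − 6) − 12 = 0, and ∂_2 has invariant factor 2 > 1, so H_1 = Z/2.
  H_2: rank ker ∂_2 − rank ∂_3 = (12 − 12) − 0 = 0, and there is no ∂_3, so H_2 = 0.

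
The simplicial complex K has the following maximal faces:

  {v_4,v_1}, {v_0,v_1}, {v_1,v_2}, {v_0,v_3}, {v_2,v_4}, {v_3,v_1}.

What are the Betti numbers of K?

b_0 = 1, b_1 = 2.

Fix the vertex order v_0 < v_1 < v_2 < v_3 < v_4 and write every simplex with vertices in increasing order. Then dim K = 1 and the simplices of K are:

  0-simplices (5): [v_0], [v_1], [v_2], [v_3], [v_4]
  1-simplices (6): [v_0,v_1], [v_0,v_3], [v_1,v_2], [v_1,v_3], [v_1,v_4], [v_2,v_4]

Hence C_0 ≅ Z^5, C_1 ≅ Z^6.

∂_1: C_1 → C_0 sends each edge [p,q] (with p < q) to q − p. For instance
  ∂[v_0,v_1] = [v_1] − [v_0].
The resulting 5×6 matrix has rank 4, and its Smith normal form has invariant factors (1,1,1,1).

From H_k ≅ ker(∂_k) / im(∂_{k+1}) we obtain:

  H_0: rank C_0 − rank ∂_1 = 5 − 4 = 1, and the invariant factors of ∂_1 are all 1, so H_0 = Z.
  H_1: rank ker ∂_1 − rank ∂_2 = (6 − 4) − 0 = 2, and there is no ∂_2, so H_1 = Z^2.

Hence the Betti numbers are b_0 = 1, b_1 = 2.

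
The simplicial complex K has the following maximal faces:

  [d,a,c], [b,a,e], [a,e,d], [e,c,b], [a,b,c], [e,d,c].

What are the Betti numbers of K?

b_0 = 1, b_1 = 0, b_2 = 1.

Order the vertices as a < b < c < d < e. Listing each simplex with vertices in this order, K has dimension 2 with simplices:

  0-simplices (5): a, b, c, d, e
  1-simplices (9): ab, ac, ad, ae, bc, be, cd, ce, de
  2-simplices (6): abc, abe, acd, ade, bce, cde

so the chain groups are C_0 ≅ Z^5, C_1 ≅ Z^9, C_2 ≅ Z^6.

Boundary ∂_1: C_1 → C_0 sends each edge [p,q] (with p < q) to q − p. For instance
  ∂be = e − b.
The resulting 5×9 matrix has rank 4, and its Smith normal form has invariant factors (1,1,1,1).

The boundary map ∂_2: C_2 → C_1 maps a triangle to the signed sum of its edges. For instance
  ∂cde = de − ce + cd,
  ∂abe = be − ae + ab.
The resulting 9×6 matrix has rank 5, and its Smith normal form has invariant factors (1,1,1,1,1).

From H_k ≅ ker(∂_k) / im(∂_{k+1}) we obtain:

  H_0: rank C_0 − rank ∂_1 = 5 − 4 = 1, and the invariant factors of ∂_1 are all 1, so H_0 ≅ Z.
  H_1: rank ker ∂_1 − rank ∂_2 = (9 − 4) − 5 = 0, and the invariant factors of ∂_2 are all 1, so H_1 ≅ 0.
  H_2: rank ker ∂_2 − rank ∂_3 = (6 − 5) − 0 = 1, and there is no ∂_3, so H_2 ≅ Z.

As a check, the Euler characteristic is 5 − 9 + 6 = 2, which agrees with 1 − 0 + 1 = 2.

Hence the Betti numbers are b_0 = 1, b_1 = 0, b_2 = 1.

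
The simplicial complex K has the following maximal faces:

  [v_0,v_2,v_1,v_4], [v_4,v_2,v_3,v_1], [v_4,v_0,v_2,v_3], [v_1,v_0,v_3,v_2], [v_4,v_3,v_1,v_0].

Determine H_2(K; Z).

Fix the vertex order v_0 < v_1 < v_2 < v_3 < v_4 and write every simplex with vertices in increasing order. Then dim K = 3 and the simplices of K are:

  0-simplices (5): [v_0], [v_1], [v_2], [v_3], [v_4]
  1-simplices (10): [v_0,v_1], [v_0,v_2], [v_0,v_3], [v_0,v_4], [v_1,v_2], [v_1,v_3], [v_1,v_4], [v_2,v_3], [v_2,v_4], [v_3,v_4]
  2-simplices (10): [v_0,v_1,v_2], [v_0,v_1,v_3], [v_0,v_1,v_4], [v_0,v_2,v_3], [v_0,v_2,v_4], [v_0,v_3,v_4], [v_1,v_2,v_3], [v_1,v_2,v_4], [v_1,v_3,v_4], [v_2,v_3,v_4]
  3-simplices (5): [v_0,v_1,v_2,v_3], [v_0,v_1,v_2,v_4], [v_0,v_1,v_3,v_4], [v_0,v_2,v_3,v_4], [v_1,v_2,v_3,v_4]

so the chain groups are C_0 ≅ Z^5, C_1 ≅ Z^10, C_2 ≅ Z^10, C_3 ≅ Z^5.

Boundary ∂_1: C_1 → C_0 is given by ∂[p,q] = [q] − [p].
The resulting 5×10 matrix has rank 4, and its Smith normal form has invariant factors (1,1,1,1).

∂_2: C_2 → C_1 sends each 2-simplex [p,q,r] to [q,r] − [p,r] + [p,q]. For instance
  ∂[v_1,v_2,v_4] = [v_2,v_4] − [v_1,v_4] + [v_1,v_2],
  ∂[v_0,v_1,v_4] = [v_1,v_4] − [v_0,v_4] + [v_0,v_1].
The 10×10 boundary matrix has rank 6 and Smith normal form diag(1,1,1,1,1,1).

∂_3: C_3 → C_2 sends each 3-simplex σ to the alternating sum Σ_i (−1)^i (σ with its i-th vertex removed). For instance
  ∂[v_0,v_1,v_2,v_3] = [v_1,v_2,v_3] − [v_0,v_2,v_3] + [v_0,v_1,v_3] − [v_0,v_1,v_2],
  ∂[v_0,v_1,v_2,v_4] = [v_1,v_2,v_4] − [v_0,v_2,v_4] + [v_0,v_1,v_4] − [v_0,v_1,v_2].
The resulting 10×5 matrix has rank 4, and its Smith normal form has invariant factors (1,1,1,1).

Reading off H_k = ker ∂_k / im ∂_{k+1}:

  H_2: rank ker ∂_2 − rank ∂_3 = (10 − 6) − 4 = 0, and the invariant factors of ∂_3 are all 1, so H_2 ≅ 0.

H_2 = 0.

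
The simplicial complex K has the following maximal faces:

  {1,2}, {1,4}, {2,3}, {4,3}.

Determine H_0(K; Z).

H_0 = Z.

Order the vertices as 1 < 2 < 3 < 4. Listing each simplex with vertices in this order, K has dimension 1 with simplices:

  0-simplices (4): [1], [2], [3], [4]
  1-simplices (4): [1,2], [1,4], [2,3], [3,4]

Hence C_0 ≅ Z^4, C_1 ≅ Z^4.

Boundary ∂_1: C_1 → C_0 maps an edge to its endpoints' difference, ∂[p,q] = q − p.
The 4×4 boundary matrix has rank 3 and Smith normal form diag(1,1,1).

Computing H_k = (kernel of ∂_k) / (image of ∂_{k+1}):

  H_0: rank C_0 − rank ∂_1 = 4 − 3 = 1, and the invariant factors of ∂_1 are all 1, so H_0 ≅ Z.

(K is a triangulation of the circle S^1.)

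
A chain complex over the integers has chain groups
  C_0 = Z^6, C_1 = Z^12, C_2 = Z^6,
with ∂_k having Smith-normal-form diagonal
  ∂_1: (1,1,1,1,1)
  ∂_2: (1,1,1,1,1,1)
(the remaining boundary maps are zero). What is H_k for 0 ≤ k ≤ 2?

H_0: b_0 = 6 − 0 − 5 = 1; torsion from ∂_1 factors > 1: none. So H_0 ≅ Z.
H_1: b_1 = 12 − 5 − 6 = 1; torsion from ∂_2 factors > 1: none. So H_1 ≅ Z.
H_2: b_2 = 6 − 6 − 0 = 0; torsion from ∂_3 factors > 1: none. So H_2 ≅ 0.

H_0 ≅ Z,  H_1 ≅ Z,  H_2 = 0.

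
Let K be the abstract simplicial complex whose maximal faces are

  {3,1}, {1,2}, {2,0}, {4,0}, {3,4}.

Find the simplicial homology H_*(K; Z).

Take the total order 0 < 1 < 2 < 3 < 4 on the vertex set. Then K (dimension 1) consists of the simplices:

  0-simplices (5): [0], [1], [2], [3], [4]
  1-simplices (5): [0,2], [0,4], [1,2], [1,3], [3,4]

Hence C_0 ≅ Z^5, C_1 ≅ Z^5.

Boundary ∂_1: C_1 → C_0 sends each edge [p,q] (with p < q) to q − p. For instance
  ∂[0,2] = [2] − [0].
The 5×5 boundary matrix has rank 4 and Smith normal form diag(1,1,1,1).

Reading off H_k = ker ∂_k / im ∂_{k+1}:

  H_0: rank C_0 − rank ∂_1 = 5 − 4 = 1, and the invariant factors of ∂_1 are all 1, so H_0 ≅ Z.
  H_1: rank ker ∂_1 − rank ∂_2 = (5 − 4) − 0 = 1, and there is no ∂_2, so H_1 ≅ Z.

H_0 ≅ Z,  H_1 ≅ Z.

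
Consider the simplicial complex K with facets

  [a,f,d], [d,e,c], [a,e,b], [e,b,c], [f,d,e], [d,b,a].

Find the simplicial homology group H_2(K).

H_2 = 0.

K has 6 vertices, 12 edges, 6 triangles.
rank ∂_2 = 6, rank ∂_3 = 0 ⇒ b_2 = 6 − 6 − 0 = 0. So H_2 = 0.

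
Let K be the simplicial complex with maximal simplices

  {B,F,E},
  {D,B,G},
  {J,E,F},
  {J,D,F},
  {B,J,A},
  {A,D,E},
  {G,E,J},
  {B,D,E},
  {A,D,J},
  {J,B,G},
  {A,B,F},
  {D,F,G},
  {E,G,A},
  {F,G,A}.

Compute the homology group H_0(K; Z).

H_0 = Z.

Fix the vertex order A < B < D < E < F < G < J and write every simplex with vertices in increasing order. Then dim K = 2 and the simplices of K are:

  0-simplices (7): A, B, D, E, F, G, J
  1-simplices (21): AB, AD, AE, AF, AG, AJ, BD, BE, BF, BG, BJ, DE, DF, DG, DJ, EF, EG, EJ, FG, FJ, GJ
  2-simplices (14): ABF, ABJ, ADE, ADJ, AEG, AFG, BDE, BDG, BEF, BGJ, DFG, DFJ, EFJ, EGJ

giving chain groups C_0 ≅ Z^7, C_1 ≅ Z^21, C_2 ≅ Z^14.

∂_1: C_1 → C_0 is given by ∂[p,q] = [q] − [p]. For instance
  ∂AG = G − A.
The resulting 7×21 matrix has rank 6, and its Smith normal form has invariant factors (1,1,1,1,1,1).

Boundary ∂_2: C_2 → C_1 maps a triangle to the signed sum of its edges. For instance
  ∂AFG = FG − AG + AF,
  ∂BDE = DE − BE + BD.
The resulting 21×14 matrix has rank 13, and its Smith normal form has invariant factors (1,1,1,1,1,1,1,1,1,1,1,1,1).

Computing H_k = (kernel of ∂_k) / (image of ∂_{k+1}):

  H_0: rank C_0 − rank ∂_1 = 7 − 6 = 1, and the invariant factors of ∂_1 are all 1, so H_0 ≅ Z.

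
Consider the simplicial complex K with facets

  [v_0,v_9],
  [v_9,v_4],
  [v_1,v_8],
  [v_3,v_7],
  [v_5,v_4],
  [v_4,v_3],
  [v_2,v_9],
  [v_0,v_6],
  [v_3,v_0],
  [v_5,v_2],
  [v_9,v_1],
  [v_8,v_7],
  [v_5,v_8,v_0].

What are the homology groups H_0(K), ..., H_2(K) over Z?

Order the vertices as v_0 < v_1 < v_2 < v_3 < v_4 < v_5 < v_6 < v_7 < v_8 < v_9. Listing each simplex with vertices in this order, K has dimension 2 with simplices:

  0-simplices (10): [v_0], [v_1], [v_2], [v_3], [v_4], [v_5], [v_6], [v_7], [v_8], [v_9]
  1-simplices (15): (15 of them)
  2-simplices (1): [v_0,v_5,v_8]

Hence C_0 ≅ Z^10, C_1 ≅ Z^15, C_2 ≅ Z^1.

Boundary ∂_1: C_1 → C_0 is given by ∂[p,q] = [q] − [p].
The 10×15 boundary matrix has rank 9 and Smith normal form diag(1,1,1,1,1,1,1,1,1).

∂_2: C_2 → C_1 maps a triangle to the signed sum of its edges. For instance
  ∂[v_0,v_5,v_8] = [v_5,v_8] − [v_0,v_8] + [v_0,v_5].
The resulting 15×1 matrix has rank 1, and its Smith normal form has invariant factors (1).

Now H_k = ker ∂_k / im ∂_{k+1}, so:

  H_0: rank C_0 − rank ∂_1 = 10 − 9 = 1, and the invariant factors of ∂_1 are all 1, so H_0 = Z.
  H_1: rank ker ∂_1 − rank ∂_2 = (15 − 9) − 1 = 5, and the invariant factors of ∂_2 are all 1, so H_1 = Z^5.
  H_2: rank ker ∂_2 − rank ∂_3 = (1 − 1) − 0 = 0, and there is no ∂_3, so H_2 = 0.

H_0 = Z,  H_1 = Z^5,  H_2 = 0.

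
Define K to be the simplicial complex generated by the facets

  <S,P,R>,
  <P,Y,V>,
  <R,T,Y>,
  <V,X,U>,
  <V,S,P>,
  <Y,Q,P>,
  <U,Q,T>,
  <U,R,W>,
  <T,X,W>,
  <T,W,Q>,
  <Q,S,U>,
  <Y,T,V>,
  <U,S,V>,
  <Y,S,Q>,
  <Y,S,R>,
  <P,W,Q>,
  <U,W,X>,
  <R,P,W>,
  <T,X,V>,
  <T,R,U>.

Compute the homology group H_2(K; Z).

K has 10 vertices, 30 edges, 20 triangles.
rank ∂_2 = 20, rank ∂_3 = 0 ⇒ b_2 = 20 − 20 − 0 = 0. So H_2 = 0.

H_2 = 0.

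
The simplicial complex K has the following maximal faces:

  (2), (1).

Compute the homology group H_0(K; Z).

H_0 ≅ Z^2.

Fix the vertex order 1 < 2 and write every simplex with vertices in increasing order. Then dim K = 0 and the simplices of K are:

  0-simplices (2): [1], [2]

so the chain groups are C_0 ≅ Z^2.

Computing H_k = (kernel of ∂_k) / (image of ∂_{k+1}):

  H_0: rank C_0 − rank ∂_1 = 2 − 0 = 2, and there is no ∂_1, so H_0 = Z^2.

(K is a triangulation of a set of 2 points.)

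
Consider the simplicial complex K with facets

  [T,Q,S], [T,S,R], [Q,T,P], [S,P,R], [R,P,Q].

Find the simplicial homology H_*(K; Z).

H_0 = Z,  H_1 = Z,  H_2 = 0.

We work with the vertex ordering P < Q < R < S < T. The simplices of K, each written with vertices in increasing order, are:

  0-simplices (5): P, Q, R, S, T
  1-simplices (10): PQ, PR, PS, PT, QR, QS, QT, RS, RT, ST
  2-simplices (5): PQR, PQT, PRS, QST, RST

so the chain groups are C_0 ≅ Z^5, C_1 ≅ Z^10, C_2 ≅ Z^5.

∂_1: C_1 → C_0 is given by ∂[p,q] = [q] − [p]. For instance
  ∂PQ = Q − P.
As a 5×10 matrix over Z this has rank 4, with invariant factors (1,1,1,1).

Boundary ∂_2: C_2 → C_1 maps a triangle to the signed sum of its edges. For instance
  ∂PQR = QR − PR + PQ,
  ∂QST = ST − QT + QS.
This gives a 10×5 integer matrix of rank 5; reducing to Smith normal form yields diagonal entries (1,1,1,1,1).

Reading off H_k = ker ∂_k / im ∂_{k+1}:

  H_0: rank C_0 − rank ∂_1 = 5 − 4 = 1, and the invariant factors of ∂_1 are all 1, so H_0 ≅ Z.
  H_1: rank ker ∂_1 − rank ∂_2 = (10 − 4) − 5 = 1, and the invariant factors of ∂_2 are all 1, so H_1 ≅ Z.
  H_2: rank ker ∂_2 − rank ∂_3 = (5 − 5) − 0 = 0, and there is no ∂_3, so H_2 ≅ 0.

As a check, the Euler characteristic is 5 − 10 + 5 = 0, which agrees with 1 − 1 + 0 = 0.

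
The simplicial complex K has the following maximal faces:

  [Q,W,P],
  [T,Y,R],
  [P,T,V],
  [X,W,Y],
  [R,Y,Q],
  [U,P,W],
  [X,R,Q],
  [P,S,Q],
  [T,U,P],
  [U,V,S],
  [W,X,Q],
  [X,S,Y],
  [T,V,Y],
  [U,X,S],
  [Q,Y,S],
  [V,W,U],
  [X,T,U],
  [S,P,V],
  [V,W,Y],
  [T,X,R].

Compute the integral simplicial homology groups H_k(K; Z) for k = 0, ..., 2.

H_0 = Z,  H_1 = Z ⊕ Z/2,  H_2 = 0.

We work with the vertex ordering P < Q < R < S < T < U < V < W < X < Y. The simplices of K, each written with vertices in increasing order, are:

  0-simplices (10): P, Q, R, S, T, U, V, W, X, Y
  1-simplices (30): PQ, PS, PT, PU, PV, PW, QR, QS, QW, QX, QY, RT, RX, RY, SU, SV, SX, SY, TU, TV, TX, TY, UV, UW, UX, VW, VY, WX, WY, XY
  2-simplices (20): PQS, PQW, PSV, PTU, PTV, PUW, QRX, QRY, QSY, QWX, RTX, RTY, SUV, SUX, SXY, TUX, TVY, UVW, VWY, WXY

so the chain groups are C_0 ≅ Z^10, C_1 ≅ Z^30, C_2 ≅ Z^20.

The boundary map ∂_1: C_1 → C_0 maps an edge to its endpoints' difference, ∂[p,q] = q − p. For instance
  ∂UX = X − U.
The resulting 10×30 matrix has rank 9, and its Smith normal form has invariant factors (1,1,1,1,1,1,1,1,1).

Boundary ∂_2: C_2 → C_1 acts by ∂[p,q,r] = [q,r] − [p,r] + [p,q]. For instance
  ∂PQW = QW − PW + PQ,
  ∂SUX = UX − SX + SU.
The resulting 30×20 matrix has rank 20, and its Smith normal form has invariant factors (1,1,1,1,1,1,1,1,1,1,1,1,1,1,1,1,1,1,1,2).

Now H_k = ker ∂_k / im ∂_{k+1}, so:

  H_0: rank C_0 − rank ∂_1 = 10 − 9 = 1, and the invariant factors of ∂_1 are all 1, so H_0 = Z.
  H_1: rank ker ∂_1 − rank ∂_2 = (30 − 9) − 20 = 1, and ∂_2 has invariant factor 2 > 1, so H_1 = Z ⊕ Z/2.
  H_2: rank ker ∂_2 − rank ∂_3 = (20 − 20) − 0 = 0, and there is no ∂_3, so H_2 = 0.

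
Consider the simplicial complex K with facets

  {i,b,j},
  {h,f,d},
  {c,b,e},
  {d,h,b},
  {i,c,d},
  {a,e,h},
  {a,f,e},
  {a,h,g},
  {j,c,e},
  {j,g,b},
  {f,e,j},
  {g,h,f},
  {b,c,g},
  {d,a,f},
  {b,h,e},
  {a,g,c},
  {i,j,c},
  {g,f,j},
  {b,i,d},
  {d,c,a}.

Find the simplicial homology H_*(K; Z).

Order the vertices as a < b < c < d < e < f < g < h < i < j. Listing each simplex with vertices in this order, K has dimension 2 with simplices:

  0-simplices (10): a, b, c, d, e, f, g, h, i, j
  1-simplices (30): ac, ad, ae, af, ag, ah, bc, bd, be, bg, bh, bi, bj, cd, ce, cg, ci, cj, df, dh, di, ef, eh, ej, fg, fh, fj, gh, gj, ij
  2-simplices (20): acd, acg, adf, aef, aeh, agh, bce, bcg, bdh, bdi, beh, bgj, bij, cdi, cej, cij, dfh, efj, fgh, fgj

giving chain groups C_0 ≅ Z^10, C_1 ≅ Z^30, C_2 ≅ Z^20.

The boundary map ∂_1: C_1 → C_0 maps an edge to its endpoints' difference, ∂[p,q] = q − p. For instance
  ∂eh = h − e.
This gives a 10×30 integer matrix of rank 9; reducing to Smith normal form yields diagonal entries (1,1,1,1,1,1,1,1,1).

Boundary ∂_2: C_2 → C_1 maps a triangle to the signed sum of its edges. For instance
  ∂fgj = gj − fj + fg,
  ∂bce = ce − be + bc.
The 30×20 boundary matrix has rank 20 and Smith normal form diag(1,1,1,1,1,1,1,1,1,1,1,1,1,1,1,1,1,1,1,2).

Reading off H_k = ker ∂_k / im ∂_{k+1}:

  H_0: rank C_0 − rank ∂_1 = 10 − 9 = 1, and the invariant factors of ∂_1 are all 1, so H_0 = Z.
  H_1: rank ker ∂_1 − rank ∂_2 = (30 − 9) − 20 = 1, and ∂_2 has invariant factor 2 > 1, so H_1 = Z ⊕ Z/2Z.
  H_2: rank ker ∂_2 − rank ∂_3 = (20 − 20) − 0 = 0, and there is no ∂_3, so H_2 = 0.

H_0 = Z,  H_1 = Z ⊕ Z/2Z,  H_2 = 0.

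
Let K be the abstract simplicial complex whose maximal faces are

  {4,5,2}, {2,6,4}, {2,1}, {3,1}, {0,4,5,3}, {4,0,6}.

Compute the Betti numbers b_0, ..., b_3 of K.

b_0 = 1, b_1 = 1, b_2 = 0, b_3 = 0.

K has 7 vertices, 13 edges, 7 triangles, 1 3-simplex.
rank ∂_0 = 0, rank ∂_1 = 6 ⇒ b_0 = 7 − 0 − 6 = 1; all invariant factors of ∂_1 are 1 so no torsion. So H_0 = Z.
rank ∂_1 = 6, rank ∂_2 = 6 ⇒ b_1 = 13 − 6 − 6 = 1; all invariant factors of ∂_2 are 1 so no torsion. So H_1 = Z.
rank ∂_2 = 6, rank ∂_3 = 1 ⇒ b_2 = 7 − 6 − 1 = 0; all invariant factors of ∂_3 are 1 so no torsion. So H_2 = 0.
rank ∂_3 = 1, rank ∂_4 = 0 ⇒ b_3 = 1 − 1 − 0 = 0. So H_3 = 0.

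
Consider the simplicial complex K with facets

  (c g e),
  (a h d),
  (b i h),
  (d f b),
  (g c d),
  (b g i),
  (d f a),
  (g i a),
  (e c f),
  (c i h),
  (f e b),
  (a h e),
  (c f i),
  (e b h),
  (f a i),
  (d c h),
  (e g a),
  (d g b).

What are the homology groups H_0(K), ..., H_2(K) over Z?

H_0 ≅ Z,  H_1 ≅ Z^2,  H_2 ≅ Z.

K has 9 vertices, 27 edges, 18 triangles.
rank ∂_0 = 0, rank ∂_1 = 8 ⇒ b_0 = 9 − 0 − 8 = 1; all invariant factors of ∂_1 are 1 so no torsion. So H_0 = Z.
rank ∂_1 = 8, rank ∂_2 = 17 ⇒ b_1 = 27 − 8 − 17 = 2; all invariant factors of ∂_2 are 1 so no torsion. So H_1 = Z^2.
rank ∂_2 = 17, rank ∂_3 = 0 ⇒ b_2 = 18 − 17 − 0 = 1. So H_2 = Z.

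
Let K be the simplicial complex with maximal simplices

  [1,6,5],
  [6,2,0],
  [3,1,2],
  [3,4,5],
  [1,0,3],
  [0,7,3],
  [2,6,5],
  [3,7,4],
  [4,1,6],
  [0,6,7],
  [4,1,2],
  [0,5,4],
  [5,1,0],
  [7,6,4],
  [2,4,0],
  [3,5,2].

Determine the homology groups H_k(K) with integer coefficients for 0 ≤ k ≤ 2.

H_0 = Z,  H_1 = Z^2,  H_2 = Z.

K has 8 vertices, 24 edges, 16 triangles.
rank ∂_0 = 0, rank ∂_1 = 7 ⇒ b_0 = 8 − 0 − 7 = 1; all invariant factors of ∂_1 are 1 so no torsion. So H_0 = Z.
rank ∂_1 = 7, rank ∂_2 = 15 ⇒ b_1 = 24 − 7 − 15 = 2; all invariant factors of ∂_2 are 1 so no torsion. So H_1 = Z^2.
rank ∂_2 = 15, rank ∂_3 = 0 ⇒ b_2 = 16 − 15 − 0 = 1. So H_2 = Z.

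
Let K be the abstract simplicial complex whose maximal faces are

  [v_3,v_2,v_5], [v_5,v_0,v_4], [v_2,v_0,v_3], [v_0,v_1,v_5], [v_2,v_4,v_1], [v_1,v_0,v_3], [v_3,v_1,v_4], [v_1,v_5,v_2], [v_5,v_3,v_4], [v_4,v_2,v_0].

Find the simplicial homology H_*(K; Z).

H_0 ≅ Z,  H_1 ≅ Z/2Z,  H_2 = 0.

K has 6 vertices, 15 edges, 10 triangles.
rank ∂_0 = 0, rank ∂_1 = 5 ⇒ b_0 = 6 − 0 − 5 = 1; all invariant factors of ∂_1 are 1 so no torsion. So H_0 = Z.
rank ∂_1 = 5, rank ∂_2 = 10 ⇒ b_1 = 15 − 5 − 10 = 0; ∂_2 has invariant factor(s) [2] giving torsion. So H_1 = Z/2Z.
rank ∂_2 = 10, rank ∂_3 = 0 ⇒ b_2 = 10 − 10 − 0 = 0. So H_2 = 0.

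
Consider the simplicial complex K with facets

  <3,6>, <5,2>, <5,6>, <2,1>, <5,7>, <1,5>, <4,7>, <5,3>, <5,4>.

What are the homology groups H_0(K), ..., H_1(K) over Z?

Take the total order 1 < 2 < 3 < 4 < 5 < 6 < 7 on the vertex set. Then K (dimension 1) consists of the simplices:

  0-simplices (7): [1], [2], [3], [4], [5], [6], [7]
  1-simplices (9): [1,2], [1,5], [2,5], [3,5], [3,6], [4,5], [4,7], [5,6], [5,7]

so the chain groups are C_0 ≅ Z^7, C_1 ≅ Z^9.

∂_1: C_1 → C_0 sends each edge [p,q] (with p < q) to q − p. For instance
  ∂[1,5] = [5] − [1].
This gives a 7×9 integer matrix of rank 6; reducing to Smith normal form yields diagonal entries (1,1,1,1,1,1).

Reading off H_k = ker ∂_k / im ∂_{k+1}:

  H_0: rank C_0 − rank ∂_1 = 7 − 6 = 1, and the invariant factors of ∂_1 are all 1, so H_0 ≅ Z.
  H_1: rank ker ∂_1 − rank ∂_2 = (9 − 6) − 0 = 3, and there is no ∂_2, so H_1 ≅ Z^3.

As a check, the Euler characteristic is 7 − 9 = -2, which agrees with 1 − 3 = -2.

H_0 = Z,  H_1 = Z^3.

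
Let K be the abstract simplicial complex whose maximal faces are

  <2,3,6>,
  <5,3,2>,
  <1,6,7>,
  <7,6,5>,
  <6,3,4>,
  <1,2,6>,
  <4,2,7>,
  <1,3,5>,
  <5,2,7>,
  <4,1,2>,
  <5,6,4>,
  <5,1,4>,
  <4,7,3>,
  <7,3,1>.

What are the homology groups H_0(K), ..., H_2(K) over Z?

H_0 = Z,  H_1 = Z^2,  H_2 = Z.

Take the total order 1 < 2 < 3 < 4 < 5 < 6 < 7 on the vertex set. Then K (dimension 2) consists of the simplices:

  0-simplices (7): [1], [2], [3], [4], [5], [6], [7]
  1-simplices (21): [1,2], [1,3], [1,4], [1,5], [1,6], [1,7], [2,3], [2,4], [2,5], [2,6], [2,7], [3,4], [3,5], [3,6], [3,7], [4,5], [4,6], [4,7], [5,6], [5,7], [6,7]
  2-simplices (14): [1,2,4], [1,2,6], [1,3,5], [1,3,7], [1,4,5], [1,6,7], [2,3,5], [2,3,6], [2,4,7], [2,5,7], [3,4,6], [3,4,7], [4,5,6], [5,6,7]

giving chain groups C_0 ≅ Z^7, C_1 ≅ Z^21, C_2 ≅ Z^14.

Boundary ∂_1: C_1 → C_0 maps an edge to its endpoints' difference, ∂[p,q] = q − p. For instance
  ∂[1,5] = [5] − [1].
The resulting 7×21 matrix has rank 6, and its Smith normal form has invariant factors (1,1,1,1,1,1).

The boundary map ∂_2: C_2 → C_1 acts by ∂[p,q,r] = [q,r] − [p,r] + [p,q]. For instance
  ∂[3,4,7] = [4,7] − [3,7] + [3,4],
  ∂[2,3,6] = [3,6] − [2,6] + [2,3].
The 21×14 boundary matrix has rank 13 and Smith normal form diag(1,1,1,1,1,1,1,1,1,1,1,1,1).

Reading off H_k = ker ∂_k / im ∂_{k+1}:

  H_0: rank C_0 − rank ∂_1 = 7 − 6 = 1, and the invariant factors of ∂_1 are all 1, so H_0 ≅ Z.
  H_1: rank ker ∂_1 − rank ∂_2 = (21 − 6) − 13 = 2, and the invariant factors of ∂_2 are all 1, so H_1 ≅ Z^2.
  H_2: rank ker ∂_2 − rank ∂_3 = (14 − 13) − 0 = 1, and there is no ∂_3, so H_2 ≅ Z.

(K is a triangulation of the torus T^2.)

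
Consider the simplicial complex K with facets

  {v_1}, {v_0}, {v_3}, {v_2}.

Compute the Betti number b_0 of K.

b_0 = 4.

Order the vertices as v_0 < v_1 < v_2 < v_3. Listing each simplex with vertices in this order, K has dimension 0 with simplices:

  0-simplices (4): [v_0], [v_1], [v_2], [v_3]

Hence C_0 ≅ Z^4.

Computing H_k = (kernel of ∂_k) / (image of ∂_{k+1}):

  H_0: rank C_0 − rank ∂_1 = 4 − 0 = 4, and there is no ∂_1, so H_0 = Z^4.

Hence the Betti numbers are b_0 = 4.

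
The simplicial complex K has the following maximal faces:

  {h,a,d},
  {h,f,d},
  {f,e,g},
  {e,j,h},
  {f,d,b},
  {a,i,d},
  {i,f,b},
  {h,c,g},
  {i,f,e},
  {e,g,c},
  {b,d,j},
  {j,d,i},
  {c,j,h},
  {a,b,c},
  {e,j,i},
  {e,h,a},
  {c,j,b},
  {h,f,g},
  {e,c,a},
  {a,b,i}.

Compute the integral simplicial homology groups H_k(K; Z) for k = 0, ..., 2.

We work with the vertex ordering a < b < c < d < e < f < g < h < i < j. The simplices of K, each written with vertices in increasing order, are:

  0-simplices (10): a, b, c, d, e, f, g, h, i, j
  1-simplices (30): ab, ac, ad, ae, ah, ai, bc, bd, bf, bi, bj, ce, cg, ch, cj, df, dh, di, dj, ef, eg, eh, ei, ej, fg, fh, fi, gh, hj, ij
  2-simplices (20): abc, abi, ace, adh, adi, aeh, bcj, bdf, bdj, bfi, ceg, cgh, chj, dfh, dij, efg, efi, ehj, eij, fgh

Hence C_0 ≅ Z^10, C_1 ≅ Z^30, C_2 ≅ Z^20.

The boundary map ∂_1: C_1 → C_0 sends each edge [p,q] (with p < q) to q − p. For instance
  ∂dh = h − d.
This gives a 10×30 integer matrix of rank 9; reducing to Smith normal form yields diagonal entries (1,1,1,1,1,1,1,1,1).

Boundary ∂_2: C_2 → C_1 sends each 2-simplex [p,q,r] to [q,r] − [p,r] + [p,q]. For instance
  ∂bdf = df − bf + bd,
  ∂cgh = gh − ch + cg.
This gives a 30×20 integer matrix of rank 20; reducing to Smith normal form yields diagonal entries (1,1,1,1,1,1,1,1,1,1,1,1,1,1,1,1,1,1,1,2).

Reading off H_k = ker ∂_k / im ∂_{k+1}:

  H_0: rank C_0 − rank ∂_1 = 10 − 9 = 1, and the invariant factors of ∂_1 are all 1, so H_0 = Z.
  H_1: rank ker ∂_1 − rank ∂_2 = (30 − 9) − 20 = 1, and ∂_2 has invariant factor 2 > 1, so H_1 = Z ⊕ Z_2.
  H_2: rank ker ∂_2 − rank ∂_3 = (20 − 20) − 0 = 0, and there is no ∂_3, so H_2 = 0.

As a check, the Euler characteristic is 10 − 30 + 20 = 0, which agrees with 1 − 1 + 0 = 0.

H_0 = Z,  H_1 = Z ⊕ Z_2,  H_2 = 0.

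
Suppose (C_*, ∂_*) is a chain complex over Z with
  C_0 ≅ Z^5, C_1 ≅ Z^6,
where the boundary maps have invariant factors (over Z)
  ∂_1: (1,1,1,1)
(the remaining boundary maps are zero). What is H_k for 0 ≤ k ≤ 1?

H_0: b_0 = 5 − 0 − 4 = 1; torsion from ∂_1 factors > 1: none. So H_0 = Z.
H_1: b_1 = 6 − 4 − 0 = 2; torsion from ∂_2 factors > 1: none. So H_1 = Z^2.

H_0 = Z,  H_1 = Z^2.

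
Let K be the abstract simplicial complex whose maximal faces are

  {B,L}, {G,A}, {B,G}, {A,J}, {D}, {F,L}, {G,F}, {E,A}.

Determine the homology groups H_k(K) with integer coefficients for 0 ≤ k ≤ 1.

H_0 = Z^2,  H_1 = Z.

Take the total order A < B < D < E < F < G < J < L on the vertex set. Then K (dimension 1) consists of the simplices:

  0-simplices (8): A, B, D, E, F, G, J, L
  1-simplices (7): AE, AG, AJ, BG, BL, FG, FL

giving chain groups C_0 ≅ Z^8, C_1 ≅ Z^7.

∂_1: C_1 → C_0 sends each edge [p,q] (with p < q) to q − p. For instance
  ∂BL = L − B.
The resulting 8×7 matrix has rank 6, and its Smith normal form has invariant factors (1,1,1,1,1,1).

From H_k ≅ ker(∂_k) / im(∂_{k+1}) we obtain:

  H_0: rank C_0 − rank ∂_1 = 8 − 6 = 2, and the invariant factors of ∂_1 are all 1, so H_0 ≅ Z^2.
  H_1: rank ker ∂_1 − rank ∂_2 = (7 − 6) − 0 = 1, and there is no ∂_2, so H_1 ≅ Z.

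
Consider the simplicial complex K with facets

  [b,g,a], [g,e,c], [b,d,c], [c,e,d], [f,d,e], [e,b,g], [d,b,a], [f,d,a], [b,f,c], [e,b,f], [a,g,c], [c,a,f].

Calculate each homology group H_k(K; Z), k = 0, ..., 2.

H_0 ≅ Z,  H_1 ≅ Z_2,  H_2 = 0.

K has 7 vertices, 18 edges, 12 triangles.
rank ∂_0 = 0, rank ∂_1 = 6 ⇒ b_0 = 7 − 0 − 6 = 1; all invariant factors of ∂_1 are 1 so no torsion. So H_0 = Z.
rank ∂_1 = 6, rank ∂_2 = 12 ⇒ b_1 = 18 − 6 − 12 = 0; ∂_2 has invariant factor(s) [2] giving torsion. So H_1 = Z_2.
rank ∂_2 = 12, rank ∂_3 = 0 ⇒ b_2 = 12 − 12 − 0 = 0. So H_2 = 0.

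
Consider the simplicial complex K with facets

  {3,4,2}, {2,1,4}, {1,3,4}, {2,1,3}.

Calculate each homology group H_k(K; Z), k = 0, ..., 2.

Fix the vertex order 1 < 2 < 3 < 4 and write every simplex with vertices in increasing order. Then dim K = 2 and the simplices of K are:

  0-simplices (4): [1], [2], [3], [4]
  1-simplices (6): [1,2], [1,3], [1,4], [2,3], [2,4], [3,4]
  2-simplices (4): [1,2,3], [1,2,4], [1,3,4], [2,3,4]

Hence C_0 ≅ Z^4, C_1 ≅ Z^6, C_2 ≅ Z^4.

Boundary ∂_1: C_1 → C_0 is given by ∂[p,q] = [q] − [p]. For instance
  ∂[1,2] = [2] − [1].
This gives a 4×6 integer matrix of rank 3; reducing to Smith normal form yields diagonal entries (1,1,1).

The boundary map ∂_2: C_2 → C_1 maps a triangle to the signed sum of its edges. For instance
  ∂[1,3,4] = [3,4] − [1,4] + [1,3],
  ∂[1,2,4] = [2,4] − [1,4] + [1,2].
This gives a 6×4 integer matrix of rank 3; reducing to Smith normal form yields diagonal entries (1,1,1).

From H_k ≅ ker(∂_k) / im(∂_{k+1}) we obtain:

  H_0: rank C_0 − rank ∂_1 = 4 − 3 = 1, and the invariant factors of ∂_1 are all 1, so H_0 ≅ Z.
  H_1: rank ker ∂_1 − rank ∂_2 = (6 − 3) − 3 = 0, and the invariant factors of ∂_2 are all 1, so H_1 ≅ 0.
  H_2: rank ker ∂_2 − rank ∂_3 = (4 − 3) − 0 = 1, and there is no ∂_3, so H_2 ≅ Z.

H_0 ≅ Z,  H_1 = 0,  H_2 ≅ Z.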